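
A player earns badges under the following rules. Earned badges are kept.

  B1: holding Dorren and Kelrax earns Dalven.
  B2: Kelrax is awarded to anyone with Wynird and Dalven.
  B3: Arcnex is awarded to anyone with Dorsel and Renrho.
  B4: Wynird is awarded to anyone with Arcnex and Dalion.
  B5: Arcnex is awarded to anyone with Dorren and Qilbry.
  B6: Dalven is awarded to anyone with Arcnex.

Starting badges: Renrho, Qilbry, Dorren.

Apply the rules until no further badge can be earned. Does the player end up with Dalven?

With Dorren and Qilbry, Arcnex is earned (B5).
With Arcnex, Dalven is earned (B6).

Yes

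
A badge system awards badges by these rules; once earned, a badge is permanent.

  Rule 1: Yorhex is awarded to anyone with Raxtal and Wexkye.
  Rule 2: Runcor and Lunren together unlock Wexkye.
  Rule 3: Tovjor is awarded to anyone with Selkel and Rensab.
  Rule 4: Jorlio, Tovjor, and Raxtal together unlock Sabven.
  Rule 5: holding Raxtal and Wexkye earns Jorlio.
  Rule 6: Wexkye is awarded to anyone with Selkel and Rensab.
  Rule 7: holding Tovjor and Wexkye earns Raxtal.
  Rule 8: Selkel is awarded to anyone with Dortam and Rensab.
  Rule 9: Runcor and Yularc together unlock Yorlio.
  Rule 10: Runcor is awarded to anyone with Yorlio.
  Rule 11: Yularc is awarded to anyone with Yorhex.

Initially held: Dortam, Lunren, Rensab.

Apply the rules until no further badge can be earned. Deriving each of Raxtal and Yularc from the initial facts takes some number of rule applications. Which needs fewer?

Raxtal

Raxtal: With Dortam and Rensab, Selkel is earned (Rule 8). With Selkel and Rensab, Wexkye is earned (Rule 6). With Selkel and Rensab, Tovjor is earned (Rule 3). With Tovjor and Wexkye, Raxtal is earned (Rule 7). [4 rule applications]
Yularc: With Dortam and Rensab, Selkel is earned (Rule 8). With Selkel and Rensab, Wexkye is earned (Rule 6). With Selkel and Rensab, Tovjor is earned (Rule 3). With Tovjor and Wexkye, Raxtal is earned (Rule 7). With Raxtal and Wexkye, Yorhex is earned (Rule 1). With Yorhex, Yularc is earned (Rule 11). [6 rule applications]
Raxtal needs fewer.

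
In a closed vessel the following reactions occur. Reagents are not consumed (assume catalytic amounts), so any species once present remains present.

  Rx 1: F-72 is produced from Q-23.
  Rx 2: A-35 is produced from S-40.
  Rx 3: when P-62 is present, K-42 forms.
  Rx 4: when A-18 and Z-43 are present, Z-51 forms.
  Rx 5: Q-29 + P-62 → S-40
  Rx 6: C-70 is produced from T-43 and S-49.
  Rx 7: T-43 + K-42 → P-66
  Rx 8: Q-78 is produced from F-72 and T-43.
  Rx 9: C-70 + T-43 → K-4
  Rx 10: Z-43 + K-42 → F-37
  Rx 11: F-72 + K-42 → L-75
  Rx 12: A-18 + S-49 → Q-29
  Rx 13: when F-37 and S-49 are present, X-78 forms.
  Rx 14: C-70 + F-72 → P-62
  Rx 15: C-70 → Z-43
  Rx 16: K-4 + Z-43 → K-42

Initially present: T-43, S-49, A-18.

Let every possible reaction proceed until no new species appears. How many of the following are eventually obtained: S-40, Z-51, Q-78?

1

T-43 and S-49 present → C-70 forms (Rx 6).
C-70 present → Z-43 forms (Rx 15).
A-18 and Z-43 present → Z-51 forms (Rx 4).
S-40 would need Q-29 and P-62 (Rx 5), but P-62 never forms.
Z-51: reached.
Q-78 would need F-72 and T-43 (Rx 8), but F-72 never forms.
Reached: Z-51 — 1 of the 3.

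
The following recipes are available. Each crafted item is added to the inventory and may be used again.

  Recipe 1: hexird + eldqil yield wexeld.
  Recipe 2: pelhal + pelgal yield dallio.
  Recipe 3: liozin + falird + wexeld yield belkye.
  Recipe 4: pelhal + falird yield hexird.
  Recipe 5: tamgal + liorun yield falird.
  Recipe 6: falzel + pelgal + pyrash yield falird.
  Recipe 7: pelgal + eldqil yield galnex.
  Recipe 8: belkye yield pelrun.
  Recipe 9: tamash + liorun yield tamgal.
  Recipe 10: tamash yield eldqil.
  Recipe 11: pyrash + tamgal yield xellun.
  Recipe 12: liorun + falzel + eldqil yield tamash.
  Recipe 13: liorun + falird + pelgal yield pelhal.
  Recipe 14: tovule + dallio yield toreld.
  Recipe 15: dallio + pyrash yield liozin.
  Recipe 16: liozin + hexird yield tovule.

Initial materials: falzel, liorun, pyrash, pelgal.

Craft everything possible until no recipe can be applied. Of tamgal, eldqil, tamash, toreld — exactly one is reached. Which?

falzel + pelgal + pyrash → falird (Recipe 6).
Using Recipe 13, liorun, falird, and pelgal make pelhal.
pelhal + falird → hexird (Recipe 4).
pelhal + pelgal → dallio (Recipe 2).
dallio + pyrash → liozin (Recipe 15).
liozin + hexird → tovule (Recipe 16).
tovule + dallio → toreld (Recipe 14).
eldqil would need tamash (Recipe 10), but tamash is never obtained. tamgal would need tamash and liorun (Recipe 9), but tamash is never obtained. tamash would need liorun, falzel, and eldqil (Recipe 12), but eldqil is never obtained.

toreld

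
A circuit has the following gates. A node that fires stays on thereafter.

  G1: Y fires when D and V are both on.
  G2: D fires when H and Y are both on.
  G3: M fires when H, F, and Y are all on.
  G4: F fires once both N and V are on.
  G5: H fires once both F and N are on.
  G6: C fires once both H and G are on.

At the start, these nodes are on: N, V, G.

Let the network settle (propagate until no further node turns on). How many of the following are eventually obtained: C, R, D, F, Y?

G4: N and V on → F on.
F and N are on, so H fires (G5).
G6: H and G on → C on.
C: reached.
No rule produces R, and it is not given.
D would need H and Y (G2), but Y never turns on.
F: reached.
Y would need D and V (G1), but D never turns on.
Reached: C and F — 2 of the 5.

2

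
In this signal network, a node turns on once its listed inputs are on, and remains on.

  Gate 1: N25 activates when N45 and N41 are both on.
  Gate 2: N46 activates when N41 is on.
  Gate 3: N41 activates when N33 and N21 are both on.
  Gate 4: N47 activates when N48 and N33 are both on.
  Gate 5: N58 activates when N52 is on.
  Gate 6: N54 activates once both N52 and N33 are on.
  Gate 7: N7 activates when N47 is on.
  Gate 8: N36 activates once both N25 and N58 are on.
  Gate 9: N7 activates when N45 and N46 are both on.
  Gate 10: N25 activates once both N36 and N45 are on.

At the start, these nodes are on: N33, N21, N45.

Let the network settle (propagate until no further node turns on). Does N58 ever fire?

N58 would need N52 (Gate 5), but N52 never turns on.

No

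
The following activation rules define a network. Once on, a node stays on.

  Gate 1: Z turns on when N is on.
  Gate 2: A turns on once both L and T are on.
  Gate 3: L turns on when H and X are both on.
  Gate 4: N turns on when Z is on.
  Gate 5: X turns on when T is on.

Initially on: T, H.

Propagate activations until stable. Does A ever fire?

Yes

T is on, so X turns on (Gate 5).
H and X are on, so L turns on (Gate 3).
Gate 2: L and T on → A on.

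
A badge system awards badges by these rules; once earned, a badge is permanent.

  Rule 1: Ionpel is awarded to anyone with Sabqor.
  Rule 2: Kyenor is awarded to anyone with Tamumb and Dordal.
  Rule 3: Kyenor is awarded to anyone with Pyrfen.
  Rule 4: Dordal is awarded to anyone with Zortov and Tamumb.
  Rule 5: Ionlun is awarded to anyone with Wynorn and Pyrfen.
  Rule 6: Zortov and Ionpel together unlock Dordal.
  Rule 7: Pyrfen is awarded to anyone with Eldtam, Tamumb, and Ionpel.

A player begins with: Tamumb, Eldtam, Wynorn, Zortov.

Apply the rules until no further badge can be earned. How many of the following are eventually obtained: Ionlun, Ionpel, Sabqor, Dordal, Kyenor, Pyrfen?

With Zortov and Tamumb, Dordal is earned (Rule 4).
With Tamumb and Dordal, Kyenor is earned (Rule 2).
Ionlun would need Wynorn and Pyrfen (Rule 5), but Pyrfen is never earned.
Ionpel would need Sabqor (Rule 1), but Sabqor is never earned.
No rule produces Sabqor, and it is not given.
Dordal: reached.
Kyenor: reached.
Pyrfen would need Eldtam, Tamumb, and Ionpel (Rule 7), but Ionpel is never earned.
Reached: Dordal and Kyenor — 2 of the 6.

2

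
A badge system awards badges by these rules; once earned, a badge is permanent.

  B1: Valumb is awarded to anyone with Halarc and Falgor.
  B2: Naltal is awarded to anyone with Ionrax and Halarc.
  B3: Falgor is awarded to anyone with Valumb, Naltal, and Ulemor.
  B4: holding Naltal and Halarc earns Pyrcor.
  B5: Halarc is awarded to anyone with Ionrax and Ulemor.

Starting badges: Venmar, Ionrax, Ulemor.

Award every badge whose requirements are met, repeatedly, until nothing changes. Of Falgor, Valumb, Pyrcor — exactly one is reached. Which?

With Ionrax and Ulemor, Halarc is earned (B5).
With Ionrax and Halarc, Naltal is earned (B2).
With Naltal and Halarc, Pyrcor is earned (B4).
Falgor would need Valumb, Naltal, and Ulemor (B3), but Valumb is never earned. Valumb would need Halarc and Falgor (B1), but Falgor is never earned.

Pyrcor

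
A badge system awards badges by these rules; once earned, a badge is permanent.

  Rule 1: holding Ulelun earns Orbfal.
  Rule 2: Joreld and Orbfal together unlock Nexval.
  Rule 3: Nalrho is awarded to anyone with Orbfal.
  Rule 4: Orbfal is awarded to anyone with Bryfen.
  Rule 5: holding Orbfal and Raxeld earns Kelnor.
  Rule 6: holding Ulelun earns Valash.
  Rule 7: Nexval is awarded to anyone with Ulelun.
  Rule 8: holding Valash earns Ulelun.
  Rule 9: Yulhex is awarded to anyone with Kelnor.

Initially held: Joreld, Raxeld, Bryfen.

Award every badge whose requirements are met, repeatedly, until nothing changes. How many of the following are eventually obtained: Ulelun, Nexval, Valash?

With Bryfen, Orbfal is earned (Rule 4).
With Joreld and Orbfal, Nexval is earned (Rule 2).
Ulelun would need Valash (Rule 8), but Valash is never earned.
Nexval: reached.
Valash would need Ulelun (Rule 6), but Ulelun is never earned.
Reached: Nexval — 1 of the 3.

1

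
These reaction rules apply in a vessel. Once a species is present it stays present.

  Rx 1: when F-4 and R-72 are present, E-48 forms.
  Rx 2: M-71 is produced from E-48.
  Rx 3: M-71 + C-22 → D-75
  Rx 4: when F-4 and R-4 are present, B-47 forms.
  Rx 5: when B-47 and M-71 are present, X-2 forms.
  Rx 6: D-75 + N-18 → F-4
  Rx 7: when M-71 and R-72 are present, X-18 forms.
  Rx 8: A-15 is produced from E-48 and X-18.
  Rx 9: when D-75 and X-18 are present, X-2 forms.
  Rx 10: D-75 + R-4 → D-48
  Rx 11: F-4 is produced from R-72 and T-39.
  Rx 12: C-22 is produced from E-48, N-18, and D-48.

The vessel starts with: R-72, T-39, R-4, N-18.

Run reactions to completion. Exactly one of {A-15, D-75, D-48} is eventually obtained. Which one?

R-72 and T-39 present → F-4 forms (Rx 11).
F-4 and R-72 present → E-48 forms (Rx 1).
E-48 present → M-71 forms (Rx 2).
M-71 and R-72 present → X-18 forms (Rx 7).
E-48 and X-18 present → A-15 forms (Rx 8).
D-48 would need D-75 and R-4 (Rx 10), but D-75 never forms. D-75 would need M-71 and C-22 (Rx 3), but C-22 never forms.

A-15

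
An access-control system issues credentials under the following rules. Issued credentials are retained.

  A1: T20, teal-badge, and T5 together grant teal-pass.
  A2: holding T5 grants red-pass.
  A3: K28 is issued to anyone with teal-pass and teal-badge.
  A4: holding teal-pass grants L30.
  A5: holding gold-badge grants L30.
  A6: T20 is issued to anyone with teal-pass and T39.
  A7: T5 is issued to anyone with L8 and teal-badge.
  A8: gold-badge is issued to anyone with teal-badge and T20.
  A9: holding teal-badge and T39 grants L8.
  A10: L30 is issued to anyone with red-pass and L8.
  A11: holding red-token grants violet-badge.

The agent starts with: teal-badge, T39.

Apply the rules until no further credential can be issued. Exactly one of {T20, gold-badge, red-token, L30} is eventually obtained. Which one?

Holding teal-badge and T39 grants L8 (A9).
Holding L8 and teal-badge grants T5 (A7).
Holding T5 grants red-pass (A2).
Holding red-pass and L8 grants L30 (A10).
gold-badge would need teal-badge and T20 (A8), but T20 is never granted. No rule produces red-token, and it is not given. T20 would need teal-pass and T39 (A6), but teal-pass is never granted.

L30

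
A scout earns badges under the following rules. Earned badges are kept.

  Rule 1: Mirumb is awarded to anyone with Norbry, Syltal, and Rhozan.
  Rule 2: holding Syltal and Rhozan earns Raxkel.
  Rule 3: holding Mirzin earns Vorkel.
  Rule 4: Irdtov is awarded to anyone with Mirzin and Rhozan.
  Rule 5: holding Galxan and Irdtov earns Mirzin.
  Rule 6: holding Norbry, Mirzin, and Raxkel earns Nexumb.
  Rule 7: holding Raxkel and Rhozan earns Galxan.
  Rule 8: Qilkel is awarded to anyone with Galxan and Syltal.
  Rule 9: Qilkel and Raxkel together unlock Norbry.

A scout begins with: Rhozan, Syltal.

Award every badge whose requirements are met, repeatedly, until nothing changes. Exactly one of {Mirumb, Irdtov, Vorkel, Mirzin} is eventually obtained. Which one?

Mirumb

With Syltal and Rhozan, Raxkel is earned (Rule 2).
With Raxkel and Rhozan, Galxan is earned (Rule 7).
With Galxan and Syltal, Qilkel is earned (Rule 8).
With Qilkel and Raxkel, Norbry is earned (Rule 9).
With Norbry, Syltal, and Rhozan, Mirumb is earned (Rule 1).
Vorkel would need Mirzin (Rule 3), but Mirzin is never earned. Mirzin would need Galxan and Irdtov (Rule 5), but Irdtov is never earned. Irdtov would need Mirzin and Rhozan (Rule 4), but Mirzin is never earned.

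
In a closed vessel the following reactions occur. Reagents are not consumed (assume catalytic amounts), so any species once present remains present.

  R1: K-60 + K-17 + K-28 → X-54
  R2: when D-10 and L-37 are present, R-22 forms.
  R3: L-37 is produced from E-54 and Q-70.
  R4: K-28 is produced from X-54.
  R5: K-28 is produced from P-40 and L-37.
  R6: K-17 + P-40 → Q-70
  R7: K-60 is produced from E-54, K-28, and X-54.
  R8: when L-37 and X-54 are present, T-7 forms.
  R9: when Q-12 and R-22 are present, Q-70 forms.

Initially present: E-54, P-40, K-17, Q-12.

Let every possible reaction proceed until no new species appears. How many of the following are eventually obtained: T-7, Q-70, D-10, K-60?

K-17 and P-40 present → Q-70 forms (R6).
T-7 would need L-37 and X-54 (R8), but X-54 never forms.
Q-70: reached.
No rule produces D-10, and it is not given.
K-60 would need E-54, K-28, and X-54 (R7), but X-54 never forms.
Reached: Q-70 — 1 of the 4.

1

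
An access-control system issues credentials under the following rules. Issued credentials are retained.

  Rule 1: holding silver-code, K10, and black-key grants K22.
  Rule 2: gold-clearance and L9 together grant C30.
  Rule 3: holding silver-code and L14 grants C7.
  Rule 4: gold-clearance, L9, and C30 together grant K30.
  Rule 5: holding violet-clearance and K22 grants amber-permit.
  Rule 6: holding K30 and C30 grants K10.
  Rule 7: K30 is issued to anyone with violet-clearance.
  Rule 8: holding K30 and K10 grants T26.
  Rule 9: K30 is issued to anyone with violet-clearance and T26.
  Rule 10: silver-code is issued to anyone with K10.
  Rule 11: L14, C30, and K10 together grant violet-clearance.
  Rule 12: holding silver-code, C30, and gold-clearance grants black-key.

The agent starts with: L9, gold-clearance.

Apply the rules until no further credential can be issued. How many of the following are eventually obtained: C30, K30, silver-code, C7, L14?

3

Holding gold-clearance and L9 grants C30 (Rule 2).
Holding gold-clearance, L9, and C30 grants K30 (Rule 4).
Holding K30 and C30 grants K10 (Rule 6).
Holding K10 grants silver-code (Rule 10).
C30: reached.
K30: reached.
silver-code: reached.
C7 would need silver-code and L14 (Rule 3), but L14 is never granted.
No rule produces L14, and it is not given.
Reached: C30, K30, and silver-code — 3 of the 5.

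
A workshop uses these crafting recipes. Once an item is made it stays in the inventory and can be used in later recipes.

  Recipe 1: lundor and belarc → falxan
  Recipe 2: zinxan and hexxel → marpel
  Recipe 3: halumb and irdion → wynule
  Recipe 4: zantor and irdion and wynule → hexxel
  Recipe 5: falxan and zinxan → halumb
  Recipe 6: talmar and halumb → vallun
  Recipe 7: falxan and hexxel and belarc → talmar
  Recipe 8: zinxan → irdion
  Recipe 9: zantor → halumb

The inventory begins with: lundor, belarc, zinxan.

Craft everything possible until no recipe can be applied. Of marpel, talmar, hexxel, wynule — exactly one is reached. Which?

wynule

Using Recipe 1, lundor and belarc make falxan.
zinxan → irdion (Recipe 8).
falxan and zinxan → halumb (Recipe 5).
Using Recipe 3, halumb and irdion make wynule.
talmar would need falxan, hexxel, and belarc (Recipe 7), but hexxel is never obtained. marpel would need zinxan and hexxel (Recipe 2), but hexxel is never obtained. hexxel would need zantor, irdion, and wynule (Recipe 4), but zantor is never obtained.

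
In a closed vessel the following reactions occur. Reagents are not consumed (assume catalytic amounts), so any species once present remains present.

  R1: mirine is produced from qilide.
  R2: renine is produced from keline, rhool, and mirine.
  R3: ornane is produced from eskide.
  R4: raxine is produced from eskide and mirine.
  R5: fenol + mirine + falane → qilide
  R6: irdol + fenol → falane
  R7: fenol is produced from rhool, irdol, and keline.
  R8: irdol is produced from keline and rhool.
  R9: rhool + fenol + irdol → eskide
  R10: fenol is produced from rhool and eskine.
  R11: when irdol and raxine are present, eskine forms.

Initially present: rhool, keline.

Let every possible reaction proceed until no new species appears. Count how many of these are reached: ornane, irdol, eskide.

keline and rhool present → irdol forms (R8).
rhool, irdol, and keline present → fenol forms (R7).
rhool, fenol, and irdol present → eskide forms (R9).
eskide present → ornane forms (R3).
ornane: reached.
irdol: reached.
eskide: reached.
All 3 are reached.

3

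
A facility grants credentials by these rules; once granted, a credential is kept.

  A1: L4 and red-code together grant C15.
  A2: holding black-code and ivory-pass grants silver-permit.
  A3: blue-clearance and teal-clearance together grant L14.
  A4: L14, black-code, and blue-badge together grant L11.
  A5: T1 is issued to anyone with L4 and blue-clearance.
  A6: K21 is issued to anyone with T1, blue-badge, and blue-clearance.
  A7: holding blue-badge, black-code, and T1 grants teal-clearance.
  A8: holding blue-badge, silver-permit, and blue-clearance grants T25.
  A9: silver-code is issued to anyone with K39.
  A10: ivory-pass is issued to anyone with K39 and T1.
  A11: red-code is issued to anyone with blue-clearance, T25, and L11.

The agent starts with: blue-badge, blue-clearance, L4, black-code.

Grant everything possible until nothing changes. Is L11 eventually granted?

Holding L4 and blue-clearance grants T1 (A5).
Holding blue-badge, black-code, and T1 grants teal-clearance (A7).
Holding blue-clearance and teal-clearance grants L14 (A3).
Holding L14, black-code, and blue-badge grants L11 (A4).

Yes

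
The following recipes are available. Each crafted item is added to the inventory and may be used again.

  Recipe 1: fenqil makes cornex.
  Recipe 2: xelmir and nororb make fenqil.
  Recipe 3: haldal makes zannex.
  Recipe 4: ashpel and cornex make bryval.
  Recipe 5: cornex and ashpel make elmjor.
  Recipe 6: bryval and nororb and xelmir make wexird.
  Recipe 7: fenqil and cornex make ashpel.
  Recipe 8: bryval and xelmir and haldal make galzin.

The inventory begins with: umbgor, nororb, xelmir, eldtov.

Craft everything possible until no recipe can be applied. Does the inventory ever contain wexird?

xelmir and nororb → fenqil (Recipe 2).
fenqil → cornex (Recipe 1).
fenqil and cornex → ashpel (Recipe 7).
Using Recipe 4, ashpel and cornex make bryval.
bryval and nororb and xelmir → wexird (Recipe 6).

Yes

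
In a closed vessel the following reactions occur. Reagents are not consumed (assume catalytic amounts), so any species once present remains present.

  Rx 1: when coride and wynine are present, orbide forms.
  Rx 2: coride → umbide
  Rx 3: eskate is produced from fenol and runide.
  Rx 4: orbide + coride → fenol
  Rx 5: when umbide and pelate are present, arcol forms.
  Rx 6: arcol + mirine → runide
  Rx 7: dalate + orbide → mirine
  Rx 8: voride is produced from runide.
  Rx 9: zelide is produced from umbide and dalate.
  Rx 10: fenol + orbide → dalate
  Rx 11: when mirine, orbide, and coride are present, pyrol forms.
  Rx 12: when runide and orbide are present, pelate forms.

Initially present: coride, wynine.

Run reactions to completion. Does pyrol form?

coride and wynine present → orbide forms (Rx 1).
orbide and coride present → fenol forms (Rx 4).
fenol and orbide present → dalate forms (Rx 10).
dalate and orbide present → mirine forms (Rx 7).
mirine, orbide, and coride present → pyrol forms (Rx 11).

Yes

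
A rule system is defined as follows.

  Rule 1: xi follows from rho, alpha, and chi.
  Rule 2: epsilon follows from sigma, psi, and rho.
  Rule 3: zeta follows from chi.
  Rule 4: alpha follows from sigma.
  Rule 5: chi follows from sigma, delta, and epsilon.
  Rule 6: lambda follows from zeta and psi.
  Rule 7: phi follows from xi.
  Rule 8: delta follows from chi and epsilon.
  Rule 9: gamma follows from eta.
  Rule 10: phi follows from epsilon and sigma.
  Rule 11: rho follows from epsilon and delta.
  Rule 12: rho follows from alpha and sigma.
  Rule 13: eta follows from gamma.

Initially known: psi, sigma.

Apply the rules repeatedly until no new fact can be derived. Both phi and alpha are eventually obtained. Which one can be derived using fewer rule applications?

alpha: From sigma, Rule 4 gives alpha. [1 rule application]
phi: From sigma, Rule 4 gives alpha. From alpha and sigma, Rule 12 gives rho. From sigma, psi, and rho, Rule 2 gives epsilon. From epsilon and sigma, Rule 10 gives phi. [4 rule applications]
alpha needs fewer.

alpha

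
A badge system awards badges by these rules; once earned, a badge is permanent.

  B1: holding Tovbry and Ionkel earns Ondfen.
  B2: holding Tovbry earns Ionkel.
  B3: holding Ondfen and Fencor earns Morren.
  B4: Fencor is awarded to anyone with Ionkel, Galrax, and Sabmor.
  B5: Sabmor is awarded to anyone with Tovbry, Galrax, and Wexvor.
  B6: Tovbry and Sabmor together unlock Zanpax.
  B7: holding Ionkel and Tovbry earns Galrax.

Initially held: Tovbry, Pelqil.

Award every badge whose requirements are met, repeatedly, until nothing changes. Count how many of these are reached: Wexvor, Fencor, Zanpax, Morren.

0

No rule produces Wexvor, and it is not given.
Fencor would need Ionkel, Galrax, and Sabmor (B4), but Sabmor is never earned.
Zanpax would need Tovbry and Sabmor (B6), but Sabmor is never earned.
Morren would need Ondfen and Fencor (B3), but Fencor is never earned.
None of the 4 are reached.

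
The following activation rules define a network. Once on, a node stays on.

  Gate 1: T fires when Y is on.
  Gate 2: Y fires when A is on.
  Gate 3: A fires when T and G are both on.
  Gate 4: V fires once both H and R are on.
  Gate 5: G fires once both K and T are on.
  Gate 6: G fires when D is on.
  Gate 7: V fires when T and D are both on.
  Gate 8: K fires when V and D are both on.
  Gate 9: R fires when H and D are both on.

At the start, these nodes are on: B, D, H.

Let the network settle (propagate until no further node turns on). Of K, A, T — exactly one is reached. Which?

H and D are on, so R fires (Gate 9).
H and R are on, so V fires (Gate 4).
V and D are on, so K fires (Gate 8).
A would need T and G (Gate 3), but T never turns on. T would need Y (Gate 1), but Y never turns on.

K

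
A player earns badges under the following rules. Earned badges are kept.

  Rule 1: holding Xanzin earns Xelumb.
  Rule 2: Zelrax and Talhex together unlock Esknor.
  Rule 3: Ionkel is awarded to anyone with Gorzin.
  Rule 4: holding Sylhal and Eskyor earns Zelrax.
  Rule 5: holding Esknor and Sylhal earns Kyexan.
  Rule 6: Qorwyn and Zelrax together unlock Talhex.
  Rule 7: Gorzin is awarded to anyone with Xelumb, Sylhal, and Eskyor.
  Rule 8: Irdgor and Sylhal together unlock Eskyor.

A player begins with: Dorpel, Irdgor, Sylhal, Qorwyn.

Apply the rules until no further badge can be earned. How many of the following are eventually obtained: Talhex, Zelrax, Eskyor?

With Irdgor and Sylhal, Eskyor is earned (Rule 8).
With Sylhal and Eskyor, Zelrax is earned (Rule 4).
With Qorwyn and Zelrax, Talhex is earned (Rule 6).
Talhex: reached.
Zelrax: reached.
Eskyor: reached.
All 3 are reached.

3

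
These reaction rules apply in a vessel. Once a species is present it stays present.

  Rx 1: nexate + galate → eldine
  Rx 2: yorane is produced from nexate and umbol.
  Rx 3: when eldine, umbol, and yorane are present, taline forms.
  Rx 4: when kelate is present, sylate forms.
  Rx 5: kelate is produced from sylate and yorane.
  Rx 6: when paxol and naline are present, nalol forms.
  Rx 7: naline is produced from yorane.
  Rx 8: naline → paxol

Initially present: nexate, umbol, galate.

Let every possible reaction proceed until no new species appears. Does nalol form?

Yes

nexate and umbol present → yorane forms (Rx 2).
yorane present → naline forms (Rx 7).
naline present → paxol forms (Rx 8).
paxol and naline present → nalol forms (Rx 6).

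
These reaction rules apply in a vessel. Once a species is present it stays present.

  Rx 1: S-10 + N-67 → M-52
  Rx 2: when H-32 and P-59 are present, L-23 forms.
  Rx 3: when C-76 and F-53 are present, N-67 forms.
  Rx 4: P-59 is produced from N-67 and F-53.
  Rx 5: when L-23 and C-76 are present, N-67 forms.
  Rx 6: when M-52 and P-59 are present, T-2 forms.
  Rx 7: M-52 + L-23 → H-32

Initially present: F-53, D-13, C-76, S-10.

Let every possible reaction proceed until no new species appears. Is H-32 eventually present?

No

H-32 would need M-52 and L-23 (Rx 7), but L-23 never forms.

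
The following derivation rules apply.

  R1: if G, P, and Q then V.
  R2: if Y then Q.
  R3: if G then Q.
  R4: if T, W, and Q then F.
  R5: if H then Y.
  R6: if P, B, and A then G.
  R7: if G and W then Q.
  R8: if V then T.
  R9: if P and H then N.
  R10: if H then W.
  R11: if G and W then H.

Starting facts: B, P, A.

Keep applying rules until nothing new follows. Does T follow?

P, B, and A hold, so G follows (R6).
From G, R3 gives Q.
G, P, and Q hold, so V follows (R1).
V holds, so T follows (R8).

Yes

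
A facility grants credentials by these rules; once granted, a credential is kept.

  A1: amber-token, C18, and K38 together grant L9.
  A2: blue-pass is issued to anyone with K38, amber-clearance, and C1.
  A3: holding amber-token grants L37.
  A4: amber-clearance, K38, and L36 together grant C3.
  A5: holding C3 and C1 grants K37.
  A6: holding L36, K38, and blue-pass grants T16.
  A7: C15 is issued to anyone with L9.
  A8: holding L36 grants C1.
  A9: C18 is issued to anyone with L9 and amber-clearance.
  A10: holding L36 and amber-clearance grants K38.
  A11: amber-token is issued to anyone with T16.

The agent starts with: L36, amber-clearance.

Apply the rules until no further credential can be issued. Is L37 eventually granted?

Yes

Holding L36 grants C1 (A8).
Holding L36 and amber-clearance grants K38 (A10).
Holding K38, amber-clearance, and C1 grants blue-pass (A2).
Holding L36, K38, and blue-pass grants T16 (A6).
Holding T16 grants amber-token (A11).
Holding amber-token grants L37 (A3).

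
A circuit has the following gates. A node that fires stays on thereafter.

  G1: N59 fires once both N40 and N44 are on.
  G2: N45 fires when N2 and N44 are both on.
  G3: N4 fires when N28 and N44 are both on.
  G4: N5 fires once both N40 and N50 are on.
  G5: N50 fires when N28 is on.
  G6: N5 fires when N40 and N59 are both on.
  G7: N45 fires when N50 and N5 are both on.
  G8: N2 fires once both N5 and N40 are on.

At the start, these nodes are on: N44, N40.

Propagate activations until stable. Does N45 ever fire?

G1: N40 and N44 on → N59 on.
N40 and N59 are on, so N5 fires (G6).
N5 and N40 are on, so N2 fires (G8).
N2 and N44 are on, so N45 fires (G2).

Yes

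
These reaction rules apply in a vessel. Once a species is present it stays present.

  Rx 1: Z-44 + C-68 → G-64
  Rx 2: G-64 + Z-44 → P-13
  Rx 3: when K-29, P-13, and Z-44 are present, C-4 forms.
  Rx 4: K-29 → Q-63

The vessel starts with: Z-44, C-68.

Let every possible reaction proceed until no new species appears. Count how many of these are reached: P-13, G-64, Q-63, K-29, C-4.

2

Z-44 and C-68 present → G-64 forms (Rx 1).
G-64 and Z-44 present → P-13 forms (Rx 2).
P-13: reached.
G-64: reached.
Q-63 would need K-29 (Rx 4), but K-29 never forms.
No rule produces K-29, and it is not given.
C-4 would need K-29, P-13, and Z-44 (Rx 3), but K-29 never forms.
Reached: P-13 and G-64 — 2 of the 5.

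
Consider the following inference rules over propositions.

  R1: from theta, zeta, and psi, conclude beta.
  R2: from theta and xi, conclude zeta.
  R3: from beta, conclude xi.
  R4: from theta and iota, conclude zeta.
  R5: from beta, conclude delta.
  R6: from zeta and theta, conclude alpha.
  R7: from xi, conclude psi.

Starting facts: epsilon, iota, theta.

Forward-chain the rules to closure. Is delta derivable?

delta would need beta (R5), but beta is never established.

No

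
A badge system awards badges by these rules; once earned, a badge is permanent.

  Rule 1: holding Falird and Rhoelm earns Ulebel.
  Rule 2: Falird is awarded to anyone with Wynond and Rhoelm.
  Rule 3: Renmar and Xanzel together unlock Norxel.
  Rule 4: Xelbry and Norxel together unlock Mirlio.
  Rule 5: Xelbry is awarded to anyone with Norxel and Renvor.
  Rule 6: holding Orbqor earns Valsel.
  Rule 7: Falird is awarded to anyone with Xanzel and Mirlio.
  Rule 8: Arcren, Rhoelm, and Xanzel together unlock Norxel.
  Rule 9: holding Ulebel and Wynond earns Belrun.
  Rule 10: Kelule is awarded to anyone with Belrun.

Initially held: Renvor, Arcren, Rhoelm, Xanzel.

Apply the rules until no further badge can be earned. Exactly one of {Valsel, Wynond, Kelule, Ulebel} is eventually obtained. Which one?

Ulebel

With Arcren, Rhoelm, and Xanzel, Norxel is earned (Rule 8).
With Norxel and Renvor, Xelbry is earned (Rule 5).
With Xelbry and Norxel, Mirlio is earned (Rule 4).
With Xanzel and Mirlio, Falird is earned (Rule 7).
With Falird and Rhoelm, Ulebel is earned (Rule 1).
Valsel would need Orbqor (Rule 6), but Orbqor is never earned. No rule produces Wynond, and it is not given. Kelule would need Belrun (Rule 10), but Belrun is never earned.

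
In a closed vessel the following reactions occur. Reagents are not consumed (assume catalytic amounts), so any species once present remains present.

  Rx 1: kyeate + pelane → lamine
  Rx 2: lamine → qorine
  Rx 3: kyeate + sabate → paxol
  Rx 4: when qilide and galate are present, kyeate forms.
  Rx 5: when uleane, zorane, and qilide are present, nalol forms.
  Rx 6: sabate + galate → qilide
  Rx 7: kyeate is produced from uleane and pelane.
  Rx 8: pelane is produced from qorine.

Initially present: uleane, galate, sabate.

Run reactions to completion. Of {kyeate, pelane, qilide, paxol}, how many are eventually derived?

3

sabate and galate present → qilide forms (Rx 6).
qilide and galate present → kyeate forms (Rx 4).
kyeate and sabate present → paxol forms (Rx 3).
kyeate: reached.
pelane would need qorine (Rx 8), but qorine never forms.
qilide: reached.
paxol: reached.
Reached: kyeate, qilide, and paxol — 3 of the 4.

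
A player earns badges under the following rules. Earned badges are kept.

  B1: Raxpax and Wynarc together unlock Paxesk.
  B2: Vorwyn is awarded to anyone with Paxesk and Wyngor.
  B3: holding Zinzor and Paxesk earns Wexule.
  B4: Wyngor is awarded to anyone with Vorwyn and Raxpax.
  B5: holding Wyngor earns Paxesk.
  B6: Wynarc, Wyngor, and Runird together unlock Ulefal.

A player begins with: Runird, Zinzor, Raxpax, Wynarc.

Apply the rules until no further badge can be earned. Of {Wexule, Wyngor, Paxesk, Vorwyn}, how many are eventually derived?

With Raxpax and Wynarc, Paxesk is earned (B1).
With Zinzor and Paxesk, Wexule is earned (B3).
Wexule: reached.
Wyngor would need Vorwyn and Raxpax (B4), but Vorwyn is never earned.
Paxesk: reached.
Vorwyn would need Paxesk and Wyngor (B2), but Wyngor is never earned.
Reached: Wexule and Paxesk — 2 of the 4.

2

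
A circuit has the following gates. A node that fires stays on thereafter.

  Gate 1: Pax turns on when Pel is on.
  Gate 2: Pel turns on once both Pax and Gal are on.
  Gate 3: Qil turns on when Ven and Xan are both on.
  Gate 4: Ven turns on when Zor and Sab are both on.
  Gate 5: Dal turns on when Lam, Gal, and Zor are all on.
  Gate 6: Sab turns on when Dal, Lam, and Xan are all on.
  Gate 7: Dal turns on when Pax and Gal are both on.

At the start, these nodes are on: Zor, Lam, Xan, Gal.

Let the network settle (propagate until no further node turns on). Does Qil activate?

Yes

Gate 5: Lam, Gal, and Zor on → Dal on.
Gate 6: Dal, Lam, and Xan on → Sab on.
Zor and Sab are on, so Ven turns on (Gate 4).
Ven and Xan are on, so Qil turns on (Gate 3).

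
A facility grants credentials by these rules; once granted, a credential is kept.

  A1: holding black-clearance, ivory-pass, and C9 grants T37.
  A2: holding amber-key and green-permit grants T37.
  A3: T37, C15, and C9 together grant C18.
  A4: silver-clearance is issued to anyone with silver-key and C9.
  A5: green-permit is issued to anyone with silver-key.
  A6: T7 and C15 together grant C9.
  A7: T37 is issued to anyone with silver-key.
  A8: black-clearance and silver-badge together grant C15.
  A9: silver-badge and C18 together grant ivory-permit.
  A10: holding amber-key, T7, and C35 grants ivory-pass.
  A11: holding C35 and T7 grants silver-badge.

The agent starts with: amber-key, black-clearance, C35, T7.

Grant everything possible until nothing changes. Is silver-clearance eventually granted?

No

silver-clearance would need silver-key and C9 (A4), but silver-key is never granted.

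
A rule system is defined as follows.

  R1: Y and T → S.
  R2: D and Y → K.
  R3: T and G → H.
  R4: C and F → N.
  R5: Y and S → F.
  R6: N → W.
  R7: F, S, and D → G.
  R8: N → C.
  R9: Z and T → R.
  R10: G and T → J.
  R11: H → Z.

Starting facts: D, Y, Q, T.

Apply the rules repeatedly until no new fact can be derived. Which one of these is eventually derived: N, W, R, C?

R

Y and T hold, so S follows (R1).
Y and S hold, so F follows (R5).
From F, S, and D, R7 gives G.
From T and G, R3 gives H.
H holds, so Z follows (R11).
Z and T hold, so R follows (R9).
W would need N (R6), but N is never established. C would need N (R8), but N is never established. N would need C and F (R4), but C is never established.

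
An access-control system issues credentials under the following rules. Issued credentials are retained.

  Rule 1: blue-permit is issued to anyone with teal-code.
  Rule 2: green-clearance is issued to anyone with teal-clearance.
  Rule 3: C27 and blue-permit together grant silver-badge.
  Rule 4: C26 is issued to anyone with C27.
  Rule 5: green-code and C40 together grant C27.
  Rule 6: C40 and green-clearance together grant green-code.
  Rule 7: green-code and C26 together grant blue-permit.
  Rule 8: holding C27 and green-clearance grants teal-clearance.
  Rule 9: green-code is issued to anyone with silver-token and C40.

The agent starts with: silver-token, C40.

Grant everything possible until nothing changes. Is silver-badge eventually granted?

Yes

Holding silver-token and C40 grants green-code (Rule 9).
Holding green-code and C40 grants C27 (Rule 5).
Holding C27 grants C26 (Rule 4).
Holding green-code and C26 grants blue-permit (Rule 7).
Holding C27 and blue-permit grants silver-badge (Rule 3).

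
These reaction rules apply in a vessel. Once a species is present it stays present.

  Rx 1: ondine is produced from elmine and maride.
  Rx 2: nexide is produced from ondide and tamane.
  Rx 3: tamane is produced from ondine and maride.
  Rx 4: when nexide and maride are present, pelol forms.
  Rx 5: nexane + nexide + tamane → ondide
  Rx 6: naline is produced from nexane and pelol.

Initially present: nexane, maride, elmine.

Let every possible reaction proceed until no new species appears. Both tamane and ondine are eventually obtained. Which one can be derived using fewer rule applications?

ondine

ondine: elmine and maride present → ondine forms (Rx 1). [1 rule application]
tamane: elmine and maride present → ondine forms (Rx 1). ondine and maride present → tamane forms (Rx 3). [2 rule applications]
ondine needs fewer.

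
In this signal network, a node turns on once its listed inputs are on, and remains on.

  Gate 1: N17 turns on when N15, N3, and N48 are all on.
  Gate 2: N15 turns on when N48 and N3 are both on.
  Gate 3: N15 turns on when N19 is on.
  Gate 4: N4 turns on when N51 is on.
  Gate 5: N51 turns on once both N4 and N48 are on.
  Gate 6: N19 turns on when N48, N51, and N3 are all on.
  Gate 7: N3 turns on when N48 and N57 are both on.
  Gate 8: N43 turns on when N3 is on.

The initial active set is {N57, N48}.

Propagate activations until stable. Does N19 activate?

No

N19 would need N48, N51, and N3 (Gate 6), but N51 never turns on.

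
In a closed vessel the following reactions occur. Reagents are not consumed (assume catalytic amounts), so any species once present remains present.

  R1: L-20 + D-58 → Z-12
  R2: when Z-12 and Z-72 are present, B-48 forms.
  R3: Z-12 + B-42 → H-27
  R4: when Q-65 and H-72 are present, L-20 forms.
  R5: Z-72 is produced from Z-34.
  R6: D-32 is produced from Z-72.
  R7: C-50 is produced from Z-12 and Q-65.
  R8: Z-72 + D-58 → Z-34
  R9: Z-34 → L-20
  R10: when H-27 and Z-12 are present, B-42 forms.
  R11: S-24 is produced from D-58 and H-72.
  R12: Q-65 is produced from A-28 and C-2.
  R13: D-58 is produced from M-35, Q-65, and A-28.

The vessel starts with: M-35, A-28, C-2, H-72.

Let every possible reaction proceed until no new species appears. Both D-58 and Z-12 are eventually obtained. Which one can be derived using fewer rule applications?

D-58: A-28 and C-2 present → Q-65 forms (R12). M-35, Q-65, and A-28 present → D-58 forms (R13). [2 rule applications]
Z-12: A-28 and C-2 present → Q-65 forms (R12). Q-65 and H-72 present → L-20 forms (R4). M-35, Q-65, and A-28 present → D-58 forms (R13). L-20 and D-58 present → Z-12 forms (R1). [4 rule applications]
D-58 needs fewer.

D-58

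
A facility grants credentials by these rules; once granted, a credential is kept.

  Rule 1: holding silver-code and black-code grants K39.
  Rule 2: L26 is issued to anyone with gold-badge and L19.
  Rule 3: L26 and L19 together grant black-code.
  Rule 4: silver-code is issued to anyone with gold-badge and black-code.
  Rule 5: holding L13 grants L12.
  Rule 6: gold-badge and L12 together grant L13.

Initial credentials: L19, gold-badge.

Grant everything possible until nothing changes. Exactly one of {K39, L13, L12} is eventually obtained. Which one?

Holding gold-badge and L19 grants L26 (Rule 2).
Holding L26 and L19 grants black-code (Rule 3).
Holding gold-badge and black-code grants silver-code (Rule 4).
Holding silver-code and black-code grants K39 (Rule 1).
L12 would need L13 (Rule 5), but L13 is never granted. L13 would need gold-badge and L12 (Rule 6), but L12 is never granted.

K39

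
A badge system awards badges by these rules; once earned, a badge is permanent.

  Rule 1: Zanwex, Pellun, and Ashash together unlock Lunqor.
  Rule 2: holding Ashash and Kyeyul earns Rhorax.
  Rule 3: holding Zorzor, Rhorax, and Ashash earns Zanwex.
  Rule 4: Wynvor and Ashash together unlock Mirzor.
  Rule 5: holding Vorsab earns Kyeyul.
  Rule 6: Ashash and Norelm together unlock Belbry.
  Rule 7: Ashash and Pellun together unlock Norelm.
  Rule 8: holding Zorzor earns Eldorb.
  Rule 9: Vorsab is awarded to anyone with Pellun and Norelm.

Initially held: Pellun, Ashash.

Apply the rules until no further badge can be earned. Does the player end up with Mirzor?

No

Mirzor would need Wynvor and Ashash (Rule 4), but Wynvor is never earned.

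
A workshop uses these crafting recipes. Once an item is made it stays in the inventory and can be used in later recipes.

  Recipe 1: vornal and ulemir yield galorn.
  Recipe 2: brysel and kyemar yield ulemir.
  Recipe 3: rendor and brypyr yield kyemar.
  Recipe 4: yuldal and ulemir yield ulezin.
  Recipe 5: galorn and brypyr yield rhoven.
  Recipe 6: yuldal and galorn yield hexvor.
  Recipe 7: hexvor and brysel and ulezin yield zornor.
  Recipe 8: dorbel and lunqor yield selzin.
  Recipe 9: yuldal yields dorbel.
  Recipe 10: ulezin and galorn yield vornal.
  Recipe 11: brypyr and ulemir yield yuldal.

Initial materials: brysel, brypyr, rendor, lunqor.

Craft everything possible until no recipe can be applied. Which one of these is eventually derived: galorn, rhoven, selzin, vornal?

Using Recipe 3, rendor and brypyr make kyemar.
Using Recipe 2, brysel and kyemar make ulemir.
Using Recipe 11, brypyr and ulemir make yuldal.
Using Recipe 9, yuldal makes dorbel.
dorbel and lunqor → selzin (Recipe 8).
rhoven would need galorn and brypyr (Recipe 5), but galorn is never obtained. vornal would need ulezin and galorn (Recipe 10), but galorn is never obtained. galorn would need vornal and ulemir (Recipe 1), but vornal is never obtained.

selzin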